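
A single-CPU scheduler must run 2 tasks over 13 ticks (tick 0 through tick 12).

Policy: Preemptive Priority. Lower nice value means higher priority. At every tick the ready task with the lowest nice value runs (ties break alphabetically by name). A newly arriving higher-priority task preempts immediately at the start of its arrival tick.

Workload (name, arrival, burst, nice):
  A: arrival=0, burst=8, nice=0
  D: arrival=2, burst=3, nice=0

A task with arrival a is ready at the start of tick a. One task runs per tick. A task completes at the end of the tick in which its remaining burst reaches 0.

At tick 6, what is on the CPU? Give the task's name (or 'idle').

t=0: ready={A} → run A
t=1: ready={A} → run A
t=2: ready={A,D} → run A
t=3: ready={A,D} → run A
t=4: ready={A,D} → run A
t=5: ready={A,D} → run A
t=6: ready={A,D} → run A
t=7: ready={A,D} → run A
t=8: ready={D} → run D
t=9: ready={D} → run D
t=10: ready={D} → run D
t=11: (idle)
t=12: (idle)

running at tick 6 = A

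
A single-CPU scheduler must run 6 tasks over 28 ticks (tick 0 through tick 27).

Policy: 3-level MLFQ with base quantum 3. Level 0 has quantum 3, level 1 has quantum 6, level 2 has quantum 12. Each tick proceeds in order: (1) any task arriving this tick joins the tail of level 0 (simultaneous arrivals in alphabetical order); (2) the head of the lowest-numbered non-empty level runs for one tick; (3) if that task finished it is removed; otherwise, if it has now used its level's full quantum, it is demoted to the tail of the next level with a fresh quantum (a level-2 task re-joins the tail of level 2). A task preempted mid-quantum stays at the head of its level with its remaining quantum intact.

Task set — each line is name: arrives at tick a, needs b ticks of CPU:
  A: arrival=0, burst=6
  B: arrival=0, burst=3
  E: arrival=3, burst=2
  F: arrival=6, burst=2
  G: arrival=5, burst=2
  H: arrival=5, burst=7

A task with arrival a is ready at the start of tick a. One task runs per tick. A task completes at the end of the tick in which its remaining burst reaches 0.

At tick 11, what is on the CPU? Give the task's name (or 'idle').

t=0: L0/L1/L2 = AB/-/- → run A
t=1: L0/L1/L2 = AB/-/- → run A
t=2: L0/L1/L2 = AB/-/- → run A
t=3: L0/L1/L2 = BE/A/- → run B
t=4: L0/L1/L2 = BE/A/- → run B
t=5: L0/L1/L2 = BEGH/A/- → run B
t=6: L0/L1/L2 = EGHF/A/- → run E
t=7: L0/L1/L2 = EGHF/A/- → run E
t=8: L0/L1/L2 = GHF/A/- → run G
t=9: L0/L1/L2 = GHF/A/- → run G
t=10: L0/L1/L2 = HF/A/- → run H
t=11: L0/L1/L2 = HF/A/- → run H
t=12: L0/L1/L2 = HF/A/- → run H
t=13: L0/L1/L2 = F/AH/- → run F
t=14: L0/L1/L2 = F/AH/- → run F
t=15: L0/L1/L2 = -/AH/- → run A
t=16: L0/L1/L2 = -/AH/- → run A
t=17: L0/L1/L2 = -/AH/- → run A
t=18: L0/L1/L2 = -/H/- → run H
t=19: L0/L1/L2 = -/H/- → run H
t=20: L0/L1/L2 = -/H/- → run H
t=21: L0/L1/L2 = -/H/- → run H
t=22: (idle)
t=23: (idle)
t=24: (idle)
t=25: (idle)
t=26: (idle)
t=27: (idle)

running at tick 11 = H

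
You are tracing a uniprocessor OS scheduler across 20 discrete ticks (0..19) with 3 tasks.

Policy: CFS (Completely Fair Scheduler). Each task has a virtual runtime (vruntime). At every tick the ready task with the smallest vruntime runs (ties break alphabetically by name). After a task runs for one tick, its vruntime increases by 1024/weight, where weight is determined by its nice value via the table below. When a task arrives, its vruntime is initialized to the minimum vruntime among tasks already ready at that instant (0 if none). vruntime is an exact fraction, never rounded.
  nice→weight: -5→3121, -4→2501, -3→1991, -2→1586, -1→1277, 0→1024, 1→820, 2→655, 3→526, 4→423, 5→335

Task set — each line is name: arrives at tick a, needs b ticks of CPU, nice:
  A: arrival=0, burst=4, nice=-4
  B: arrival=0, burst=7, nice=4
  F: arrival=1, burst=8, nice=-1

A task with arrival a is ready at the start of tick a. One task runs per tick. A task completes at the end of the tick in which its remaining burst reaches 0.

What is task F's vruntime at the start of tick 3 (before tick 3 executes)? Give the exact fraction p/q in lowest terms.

t=0: vr[A=0 B=0] → run A
t=1: vr[A=1024/2501 B=0 F=0] → run B
t=2: vr[A=1024/2501 B=1024/423 F=0] → run F
t=3: vr[A=1024/2501 B=1024/423 F=1024/1277] → run A
t=4: vr[A=2048/2501 B=1024/423 F=1024/1277] → run F
t=5: vr[A=2048/2501 B=1024/423 F=2048/1277] → run A
t=6: vr[A=3072/2501 B=1024/423 F=2048/1277] → run A
t=7: vr[B=1024/423 F=2048/1277] → run F
t=8: vr[B=1024/423 F=3072/1277] → run F
t=9: vr[B=1024/423 F=4096/1277] → run B
t=10: vr[B=2048/423 F=4096/1277] → run F
t=11: vr[B=2048/423 F=5120/1277] → run F
t=12: vr[B=2048/423 F=6144/1277] → run F
t=13: vr[B=2048/423 F=7168/1277] → run B
t=14: vr[B=1024/141 F=7168/1277] → run F
t=15: vr[B=1024/141] → run B
t=16: vr[B=4096/423] → run B
t=17: vr[B=5120/423] → run B
t=18: vr[B=2048/141] → run B
t=19: (idle)

vruntime(F, start of tick 3) = 1024/1277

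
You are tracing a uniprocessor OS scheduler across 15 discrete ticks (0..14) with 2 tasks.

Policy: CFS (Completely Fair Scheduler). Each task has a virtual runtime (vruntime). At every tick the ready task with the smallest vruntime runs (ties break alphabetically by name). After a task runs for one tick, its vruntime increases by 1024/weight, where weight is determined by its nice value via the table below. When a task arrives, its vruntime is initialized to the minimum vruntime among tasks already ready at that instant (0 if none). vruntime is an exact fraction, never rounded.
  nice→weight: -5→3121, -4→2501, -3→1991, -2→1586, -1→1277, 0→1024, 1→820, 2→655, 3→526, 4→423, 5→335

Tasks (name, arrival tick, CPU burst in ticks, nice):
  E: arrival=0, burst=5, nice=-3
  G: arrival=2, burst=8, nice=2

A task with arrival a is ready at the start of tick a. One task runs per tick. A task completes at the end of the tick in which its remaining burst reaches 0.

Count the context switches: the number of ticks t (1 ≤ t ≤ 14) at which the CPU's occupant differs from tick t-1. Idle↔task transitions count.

t=0: vr[E=0] → run E
t=1: vr[E=1024/1991] → run E
t=2: vr[E=2048/1991 G=2048/1991] → run E
t=3: vr[E=3072/1991 G=2048/1991] → run G
t=4: vr[E=3072/1991 G=3380224/1304105] → run E
t=5: vr[E=4096/1991 G=3380224/1304105] → run E
t=6: vr[G=3380224/1304105] → run G
t=7: vr[G=5419008/1304105] → run G
t=8: vr[G=7457792/1304105] → run G
t=9: vr[G=9496576/1304105] → run G
t=10: vr[G=2307072/260821] → run G
t=11: vr[G=13574144/1304105] → run G
t=12: vr[G=15612928/1304105] → run G
t=13: (idle)
t=14: (idle)

context switches = 4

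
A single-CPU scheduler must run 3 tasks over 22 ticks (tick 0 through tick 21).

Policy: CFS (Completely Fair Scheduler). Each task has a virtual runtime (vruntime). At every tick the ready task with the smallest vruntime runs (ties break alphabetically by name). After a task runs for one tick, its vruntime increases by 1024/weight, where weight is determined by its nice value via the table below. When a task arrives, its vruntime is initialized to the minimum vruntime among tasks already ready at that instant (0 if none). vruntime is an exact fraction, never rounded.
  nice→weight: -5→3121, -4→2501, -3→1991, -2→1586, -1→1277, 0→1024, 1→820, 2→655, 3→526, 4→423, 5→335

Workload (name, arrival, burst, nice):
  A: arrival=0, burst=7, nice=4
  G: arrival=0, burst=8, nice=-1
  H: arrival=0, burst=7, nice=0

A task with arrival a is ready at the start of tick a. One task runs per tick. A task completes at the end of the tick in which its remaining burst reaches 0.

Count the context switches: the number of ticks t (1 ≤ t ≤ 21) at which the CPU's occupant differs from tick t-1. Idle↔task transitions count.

context switches = 17

t=0: vr[A=0 G=0 H=0] → run A
t=1: vr[A=1024/423 G=0 H=0] → run G
t=2: vr[A=1024/423 G=1024/1277 H=0] → run H
t=3: vr[A=1024/423 G=1024/1277 H=1] → run G
t=4: vr[A=1024/423 G=2048/1277 H=1] → run H
t=5: vr[A=1024/423 G=2048/1277 H=2] → run G
t=6: vr[A=1024/423 G=3072/1277 H=2] → run H
t=7: vr[A=1024/423 G=3072/1277 H=3] → run G
t=8: vr[A=1024/423 G=4096/1277 H=3] → run A
t=9: vr[A=2048/423 G=4096/1277 H=3] → run H
t=10: vr[A=2048/423 G=4096/1277 H=4] → run G
t=11: vr[A=2048/423 G=5120/1277 H=4] → run H
t=12: vr[A=2048/423 G=5120/1277 H=5] → run G
t=13: vr[A=2048/423 G=6144/1277 H=5] → run G
t=14: vr[A=2048/423 G=7168/1277 H=5] → run A
t=15: vr[A=1024/141 G=7168/1277 H=5] → run H
t=16: vr[A=1024/141 G=7168/1277 H=6] → run G
t=17: vr[A=1024/141 H=6] → run H
t=18: vr[A=1024/141] → run A
t=19: vr[A=4096/423] → run A
t=20: vr[A=5120/423] → run A
t=21: vr[A=2048/141] → run A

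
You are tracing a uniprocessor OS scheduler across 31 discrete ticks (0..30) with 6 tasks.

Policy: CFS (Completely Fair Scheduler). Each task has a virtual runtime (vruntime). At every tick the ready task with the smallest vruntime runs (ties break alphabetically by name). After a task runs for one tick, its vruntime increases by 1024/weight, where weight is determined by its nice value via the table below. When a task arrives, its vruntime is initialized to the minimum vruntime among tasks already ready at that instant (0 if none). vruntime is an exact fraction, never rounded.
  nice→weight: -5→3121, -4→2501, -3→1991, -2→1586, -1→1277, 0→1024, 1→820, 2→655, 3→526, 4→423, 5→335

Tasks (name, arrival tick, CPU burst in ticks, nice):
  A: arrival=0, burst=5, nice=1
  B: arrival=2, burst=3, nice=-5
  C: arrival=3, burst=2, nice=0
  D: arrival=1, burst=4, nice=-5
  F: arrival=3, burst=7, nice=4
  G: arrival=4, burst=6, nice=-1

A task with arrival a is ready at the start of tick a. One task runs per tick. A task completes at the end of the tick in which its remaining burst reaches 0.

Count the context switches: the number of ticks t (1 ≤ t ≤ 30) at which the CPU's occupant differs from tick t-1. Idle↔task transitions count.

context switches = 21

t=0: vr[A=0] → run A
t=1: vr[A=256/205 D=256/205] → run A
t=2: vr[A=512/205 B=256/205 D=256/205] → run B
t=3: vr[A=512/205 B=1008896/639805 C=256/205 D=256/205 F=256/205] → run C
t=4: vr[A=512/205 B=1008896/639805 C=461/205 D=256/205 F=256/205 G=256/205] → run D
t=5: vr[A=512/205 B=1008896/639805 C=461/205 D=1008896/639805 F=256/205 G=256/205] → run F
t=6: vr[A=512/205 B=1008896/639805 C=461/205 D=1008896/639805 F=318208/86715 G=256/205] → run G
t=7: vr[A=512/205 B=1008896/639805 C=461/205 D=1008896/639805 F=318208/86715 G=536832/261785] → run B
t=8: vr[A=512/205 B=1218816/639805 C=461/205 D=1008896/639805 F=318208/86715 G=536832/261785] → run D
t=9: vr[A=512/205 B=1218816/639805 C=461/205 D=1218816/639805 F=318208/86715 G=536832/261785] → run B
t=10: vr[A=512/205 C=461/205 D=1218816/639805 F=318208/86715 G=536832/261785] → run D
t=11: vr[A=512/205 C=461/205 D=1428736/639805 F=318208/86715 G=536832/261785] → run G
t=12: vr[A=512/205 C=461/205 D=1428736/639805 F=318208/86715 G=746752/261785] → run D
t=13: vr[A=512/205 C=461/205 F=318208/86715 G=746752/261785] → run C
t=14: vr[A=512/205 F=318208/86715 G=746752/261785] → run A
t=15: vr[A=768/205 F=318208/86715 G=746752/261785] → run G
t=16: vr[A=768/205 F=318208/86715 G=956672/261785] → run G
t=17: vr[A=768/205 F=318208/86715 G=1166592/261785] → run F
t=18: vr[A=768/205 F=528128/86715 G=1166592/261785] → run A
t=19: vr[A=1024/205 F=528128/86715 G=1166592/261785] → run G
t=20: vr[A=1024/205 F=528128/86715 G=1376512/261785] → run A
t=21: vr[F=528128/86715 G=1376512/261785] → run G
t=22: vr[F=528128/86715] → run F
t=23: vr[F=246016/28905] → run F
t=24: vr[F=947968/86715] → run F
t=25: vr[F=1157888/86715] → run F
t=26: vr[F=455936/28905] → run F
t=27: (idle)
t=28: (idle)
t=29: (idle)
t=30: (idle)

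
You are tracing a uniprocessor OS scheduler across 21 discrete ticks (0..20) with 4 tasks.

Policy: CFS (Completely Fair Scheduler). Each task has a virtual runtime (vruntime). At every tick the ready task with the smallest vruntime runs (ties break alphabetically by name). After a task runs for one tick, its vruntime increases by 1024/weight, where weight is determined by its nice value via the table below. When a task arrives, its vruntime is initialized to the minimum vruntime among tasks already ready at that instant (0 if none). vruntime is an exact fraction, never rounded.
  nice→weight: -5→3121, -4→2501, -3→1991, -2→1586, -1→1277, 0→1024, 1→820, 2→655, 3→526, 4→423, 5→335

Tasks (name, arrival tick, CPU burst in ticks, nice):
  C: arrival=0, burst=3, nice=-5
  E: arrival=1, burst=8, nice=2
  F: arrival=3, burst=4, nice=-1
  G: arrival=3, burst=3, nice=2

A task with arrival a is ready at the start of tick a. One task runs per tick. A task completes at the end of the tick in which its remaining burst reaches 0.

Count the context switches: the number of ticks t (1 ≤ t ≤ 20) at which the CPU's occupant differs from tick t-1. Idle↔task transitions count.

context switches = 12

t=0: vr[C=0] → run C
t=1: vr[C=1024/3121 E=1024/3121] → run C
t=2: vr[C=2048/3121 E=1024/3121] → run E
t=3: vr[C=2048/3121 E=3866624/2044255 F=2048/3121 G=2048/3121] → run C
t=4: vr[E=3866624/2044255 F=2048/3121 G=2048/3121] → run F
t=5: vr[E=3866624/2044255 F=5811200/3985517 G=2048/3121] → run G
t=6: vr[E=3866624/2044255 F=5811200/3985517 G=4537344/2044255] → run F
t=7: vr[E=3866624/2044255 F=9007104/3985517 G=4537344/2044255] → run E
t=8: vr[E=7062528/2044255 F=9007104/3985517 G=4537344/2044255] → run G
t=9: vr[E=7062528/2044255 F=9007104/3985517 G=7733248/2044255] → run F
t=10: vr[E=7062528/2044255 F=12203008/3985517 G=7733248/2044255] → run F
t=11: vr[E=7062528/2044255 G=7733248/2044255] → run E
t=12: vr[E=10258432/2044255 G=7733248/2044255] → run G
t=13: vr[E=10258432/2044255] → run E
t=14: vr[E=13454336/2044255] → run E
t=15: vr[E=3330048/408851] → run E
t=16: vr[E=19846144/2044255] → run E
t=17: vr[E=23042048/2044255] → run E
t=18: (idle)
t=19: (idle)
t=20: (idle)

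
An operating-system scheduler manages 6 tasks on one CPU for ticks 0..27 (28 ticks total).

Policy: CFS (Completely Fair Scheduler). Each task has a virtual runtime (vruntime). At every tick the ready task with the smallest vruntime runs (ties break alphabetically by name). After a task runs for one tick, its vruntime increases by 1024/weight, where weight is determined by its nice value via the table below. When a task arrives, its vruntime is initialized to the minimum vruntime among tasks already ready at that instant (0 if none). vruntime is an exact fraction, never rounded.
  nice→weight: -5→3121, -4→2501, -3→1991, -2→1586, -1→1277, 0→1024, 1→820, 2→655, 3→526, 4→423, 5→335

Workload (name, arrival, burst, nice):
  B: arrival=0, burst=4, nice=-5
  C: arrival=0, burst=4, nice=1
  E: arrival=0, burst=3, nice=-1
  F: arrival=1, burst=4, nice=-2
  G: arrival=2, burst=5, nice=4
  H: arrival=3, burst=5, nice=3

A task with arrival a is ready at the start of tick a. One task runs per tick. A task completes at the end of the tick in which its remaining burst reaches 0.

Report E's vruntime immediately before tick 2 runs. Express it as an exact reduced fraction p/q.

vruntime(E, start of tick 2) = 0/1

t=0: vr[B=0 C=0 E=0] → run B
t=1: vr[B=1024/3121 C=0 E=0 F=0] → run C
t=2: vr[B=1024/3121 C=256/205 E=0 F=0 G=0] → run E
t=3: vr[B=1024/3121 C=256/205 E=1024/1277 F=0 G=0 H=0] → run F
t=4: vr[B=1024/3121 C=256/205 E=1024/1277 F=512/793 G=0 H=0] → run G
t=5: vr[B=1024/3121 C=256/205 E=1024/1277 F=512/793 G=1024/423 H=0] → run H
t=6: vr[B=1024/3121 C=256/205 E=1024/1277 F=512/793 G=1024/423 H=512/263] → run B
t=7: vr[B=2048/3121 C=256/205 E=1024/1277 F=512/793 G=1024/423 H=512/263] → run F
t=8: vr[B=2048/3121 C=256/205 E=1024/1277 F=1024/793 G=1024/423 H=512/263] → run B
t=9: vr[B=3072/3121 C=256/205 E=1024/1277 F=1024/793 G=1024/423 H=512/263] → run E
t=10: vr[B=3072/3121 C=256/205 E=2048/1277 F=1024/793 G=1024/423 H=512/263] → run B
t=11: vr[C=256/205 E=2048/1277 F=1024/793 G=1024/423 H=512/263] → run C
t=12: vr[C=512/205 E=2048/1277 F=1024/793 G=1024/423 H=512/263] → run F
t=13: vr[C=512/205 E=2048/1277 F=1536/793 G=1024/423 H=512/263] → run E
t=14: vr[C=512/205 F=1536/793 G=1024/423 H=512/263] → run F
t=15: vr[C=512/205 G=1024/423 H=512/263] → run H
t=16: vr[C=512/205 G=1024/423 H=1024/263] → run G
t=17: vr[C=512/205 G=2048/423 H=1024/263] → run C
t=18: vr[C=768/205 G=2048/423 H=1024/263] → run C
t=19: vr[G=2048/423 H=1024/263] → run H
t=20: vr[G=2048/423 H=1536/263] → run G
t=21: vr[G=1024/141 H=1536/263] → run H
t=22: vr[G=1024/141 H=2048/263] → run G
t=23: vr[G=4096/423 H=2048/263] → run H
t=24: vr[G=4096/423] → run G
t=25: (idle)
t=26: (idle)
t=27: (idle)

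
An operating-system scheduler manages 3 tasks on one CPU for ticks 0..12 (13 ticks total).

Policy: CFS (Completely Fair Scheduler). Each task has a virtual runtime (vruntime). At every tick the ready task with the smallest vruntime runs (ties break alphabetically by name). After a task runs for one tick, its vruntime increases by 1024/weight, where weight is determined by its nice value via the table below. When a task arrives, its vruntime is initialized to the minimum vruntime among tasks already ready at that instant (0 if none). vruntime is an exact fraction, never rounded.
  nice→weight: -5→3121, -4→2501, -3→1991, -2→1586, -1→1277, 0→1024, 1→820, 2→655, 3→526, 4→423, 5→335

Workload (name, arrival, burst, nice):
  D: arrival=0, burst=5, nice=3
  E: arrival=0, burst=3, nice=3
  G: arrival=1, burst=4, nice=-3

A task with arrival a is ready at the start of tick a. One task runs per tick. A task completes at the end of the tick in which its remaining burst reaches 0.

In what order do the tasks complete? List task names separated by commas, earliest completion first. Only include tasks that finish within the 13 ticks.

t=0: vr[D=0 E=0] → run D
t=1: vr[D=512/263 E=0 G=0] → run E
t=2: vr[D=512/263 E=512/263 G=0] → run G
t=3: vr[D=512/263 E=512/263 G=1024/1991] → run G
t=4: vr[D=512/263 E=512/263 G=2048/1991] → run G
t=5: vr[D=512/263 E=512/263 G=3072/1991] → run G
t=6: vr[D=512/263 E=512/263] → run D
t=7: vr[D=1024/263 E=512/263] → run E
t=8: vr[D=1024/263 E=1024/263] → run D
t=9: vr[D=1536/263 E=1024/263] → run E
t=10: vr[D=1536/263] → run D
t=11: vr[D=2048/263] → run D
t=12: (idle)

completion order = G, E, D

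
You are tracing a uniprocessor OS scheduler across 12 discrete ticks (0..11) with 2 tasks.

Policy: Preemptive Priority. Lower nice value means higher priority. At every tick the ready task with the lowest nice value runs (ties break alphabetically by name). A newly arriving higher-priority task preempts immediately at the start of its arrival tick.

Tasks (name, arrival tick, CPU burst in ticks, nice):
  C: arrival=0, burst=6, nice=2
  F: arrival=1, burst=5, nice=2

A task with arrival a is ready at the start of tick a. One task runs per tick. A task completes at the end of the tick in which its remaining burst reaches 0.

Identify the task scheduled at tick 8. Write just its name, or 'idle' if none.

running at tick 8 = F

t=0: ready={C} → run C
t=1: ready={C,F} → run C
t=2: ready={C,F} → run C
t=3: ready={C,F} → run C
t=4: ready={C,F} → run C
t=5: ready={C,F} → run C
t=6: ready={F} → run F
t=7: ready={F} → run F
t=8: ready={F} → run F
t=9: ready={F} → run F
t=10: ready={F} → run F
t=11: (idle)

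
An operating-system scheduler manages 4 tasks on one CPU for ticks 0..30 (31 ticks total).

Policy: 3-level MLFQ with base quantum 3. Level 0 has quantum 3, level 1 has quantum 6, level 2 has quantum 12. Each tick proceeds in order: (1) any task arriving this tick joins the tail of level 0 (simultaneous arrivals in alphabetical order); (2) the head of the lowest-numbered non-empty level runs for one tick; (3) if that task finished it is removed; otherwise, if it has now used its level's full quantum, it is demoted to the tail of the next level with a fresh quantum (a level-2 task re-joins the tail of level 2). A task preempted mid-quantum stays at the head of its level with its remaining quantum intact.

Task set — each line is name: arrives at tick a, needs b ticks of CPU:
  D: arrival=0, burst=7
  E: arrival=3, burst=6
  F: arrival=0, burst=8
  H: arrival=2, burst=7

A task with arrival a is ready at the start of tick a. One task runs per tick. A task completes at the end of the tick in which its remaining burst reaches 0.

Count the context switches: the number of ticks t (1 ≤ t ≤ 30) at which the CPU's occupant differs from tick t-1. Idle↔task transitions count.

t=0: L0/L1/L2 = DF/-/- → run D
t=1: L0/L1/L2 = DF/-/- → run D
t=2: L0/L1/L2 = DFH/-/- → run D
t=3: L0/L1/L2 = FHE/D/- → run F
t=4: L0/L1/L2 = FHE/D/- → run F
t=5: L0/L1/L2 = FHE/D/- → run F
t=6: L0/L1/L2 = HE/DF/- → run H
t=7: L0/L1/L2 = HE/DF/- → run H
t=8: L0/L1/L2 = HE/DF/- → run H
t=9: L0/L1/L2 = E/DFH/- → run E
t=10: L0/L1/L2 = E/DFH/- → run E
t=11: L0/L1/L2 = E/DFH/- → run E
t=12: L0/L1/L2 = -/DFHE/- → run D
t=13: L0/L1/L2 = -/DFHE/- → run D
t=14: L0/L1/L2 = -/DFHE/- → run D
t=15: L0/L1/L2 = -/DFHE/- → run D
t=16: L0/L1/L2 = -/FHE/- → run F
t=17: L0/L1/L2 = -/FHE/- → run F
t=18: L0/L1/L2 = -/FHE/- → run F
t=19: L0/L1/L2 = -/FHE/- → run F
t=20: L0/L1/L2 = -/FHE/- → run F
t=21: L0/L1/L2 = -/HE/- → run H
t=22: L0/L1/L2 = -/HE/- → run H
t=23: L0/L1/L2 = -/HE/- → run H
t=24: L0/L1/L2 = -/HE/- → run H
t=25: L0/L1/L2 = -/E/- → run E
t=26: L0/L1/L2 = -/E/- → run E
t=27: L0/L1/L2 = -/E/- → run E
t=28: (idle)
t=29: (idle)
t=30: (idle)

context switches = 8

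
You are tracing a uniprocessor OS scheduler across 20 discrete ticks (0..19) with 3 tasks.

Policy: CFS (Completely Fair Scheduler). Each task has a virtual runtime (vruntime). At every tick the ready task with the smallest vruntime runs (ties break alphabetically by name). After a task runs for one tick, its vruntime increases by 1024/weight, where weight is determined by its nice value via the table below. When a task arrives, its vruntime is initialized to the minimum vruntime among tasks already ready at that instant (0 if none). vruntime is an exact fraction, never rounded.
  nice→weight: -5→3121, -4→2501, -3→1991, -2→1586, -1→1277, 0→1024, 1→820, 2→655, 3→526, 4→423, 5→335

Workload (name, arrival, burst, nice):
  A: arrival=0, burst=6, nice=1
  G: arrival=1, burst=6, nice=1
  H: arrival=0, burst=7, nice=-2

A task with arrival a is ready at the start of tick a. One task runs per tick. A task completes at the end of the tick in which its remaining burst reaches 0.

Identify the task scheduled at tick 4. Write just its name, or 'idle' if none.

running at tick 4 = A

t=0: vr[A=0 H=0] → run A
t=1: vr[A=256/205 G=0 H=0] → run G
t=2: vr[A=256/205 G=256/205 H=0] → run H
t=3: vr[A=256/205 G=256/205 H=512/793] → run H
t=4: vr[A=256/205 G=256/205 H=1024/793] → run A
t=5: vr[A=512/205 G=256/205 H=1024/793] → run G
t=6: vr[A=512/205 G=512/205 H=1024/793] → run H
t=7: vr[A=512/205 G=512/205 H=1536/793] → run H
t=8: vr[A=512/205 G=512/205 H=2048/793] → run A
t=9: vr[A=768/205 G=512/205 H=2048/793] → run G
t=10: vr[A=768/205 G=768/205 H=2048/793] → run H
t=11: vr[A=768/205 G=768/205 H=2560/793] → run H
t=12: vr[A=768/205 G=768/205 H=3072/793] → run A
t=13: vr[A=1024/205 G=768/205 H=3072/793] → run G
t=14: vr[A=1024/205 G=1024/205 H=3072/793] → run H
t=15: vr[A=1024/205 G=1024/205] → run A
t=16: vr[A=256/41 G=1024/205] → run G
t=17: vr[A=256/41 G=256/41] → run A
t=18: vr[G=256/41] → run G
t=19: (idle)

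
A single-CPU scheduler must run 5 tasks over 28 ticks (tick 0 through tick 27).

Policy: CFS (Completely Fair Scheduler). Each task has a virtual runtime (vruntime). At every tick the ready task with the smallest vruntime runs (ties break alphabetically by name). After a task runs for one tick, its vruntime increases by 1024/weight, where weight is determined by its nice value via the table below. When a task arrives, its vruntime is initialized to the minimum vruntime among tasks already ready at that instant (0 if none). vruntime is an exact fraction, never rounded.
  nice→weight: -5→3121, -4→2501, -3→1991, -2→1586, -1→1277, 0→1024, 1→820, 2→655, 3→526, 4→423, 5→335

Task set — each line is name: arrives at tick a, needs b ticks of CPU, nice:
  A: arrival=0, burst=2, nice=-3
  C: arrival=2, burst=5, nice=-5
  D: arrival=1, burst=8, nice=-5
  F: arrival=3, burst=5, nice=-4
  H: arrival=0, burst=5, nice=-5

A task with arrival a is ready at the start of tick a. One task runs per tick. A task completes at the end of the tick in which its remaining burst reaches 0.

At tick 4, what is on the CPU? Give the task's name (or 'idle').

t=0: vr[A=0 H=0] → run A
t=1: vr[A=1024/1991 D=0 H=0] → run D
t=2: vr[A=1024/1991 C=0 D=1024/3121 H=0] → run C
t=3: vr[A=1024/1991 C=1024/3121 D=1024/3121 F=0 H=0] → run F
t=4: vr[A=1024/1991 C=1024/3121 D=1024/3121 F=1024/2501 H=0] → run H
t=5: vr[A=1024/1991 C=1024/3121 D=1024/3121 F=1024/2501 H=1024/3121] → run C
t=6: vr[A=1024/1991 C=2048/3121 D=1024/3121 F=1024/2501 H=1024/3121] → run D
t=7: vr[A=1024/1991 C=2048/3121 D=2048/3121 F=1024/2501 H=1024/3121] → run H
t=8: vr[A=1024/1991 C=2048/3121 D=2048/3121 F=1024/2501 H=2048/3121] → run F
t=9: vr[A=1024/1991 C=2048/3121 D=2048/3121 F=2048/2501 H=2048/3121] → run A
t=10: vr[C=2048/3121 D=2048/3121 F=2048/2501 H=2048/3121] → run C
t=11: vr[C=3072/3121 D=2048/3121 F=2048/2501 H=2048/3121] → run D
t=12: vr[C=3072/3121 D=3072/3121 F=2048/2501 H=2048/3121] → run H
t=13: vr[C=3072/3121 D=3072/3121 F=2048/2501 H=3072/3121] → run F
t=14: vr[C=3072/3121 D=3072/3121 F=3072/2501 H=3072/3121] → run C
t=15: vr[C=4096/3121 D=3072/3121 F=3072/2501 H=3072/3121] → run D
t=16: vr[C=4096/3121 D=4096/3121 F=3072/2501 H=3072/3121] → run H
t=17: vr[C=4096/3121 D=4096/3121 F=3072/2501 H=4096/3121] → run F
t=18: vr[C=4096/3121 D=4096/3121 F=4096/2501 H=4096/3121] → run C
t=19: vr[D=4096/3121 F=4096/2501 H=4096/3121] → run D
t=20: vr[D=5120/3121 F=4096/2501 H=4096/3121] → run H
t=21: vr[D=5120/3121 F=4096/2501] → run F
t=22: vr[D=5120/3121] → run D
t=23: vr[D=6144/3121] → run D
t=24: vr[D=7168/3121] → run D
t=25: (idle)
t=26: (idle)
t=27: (idle)

running at tick 4 = H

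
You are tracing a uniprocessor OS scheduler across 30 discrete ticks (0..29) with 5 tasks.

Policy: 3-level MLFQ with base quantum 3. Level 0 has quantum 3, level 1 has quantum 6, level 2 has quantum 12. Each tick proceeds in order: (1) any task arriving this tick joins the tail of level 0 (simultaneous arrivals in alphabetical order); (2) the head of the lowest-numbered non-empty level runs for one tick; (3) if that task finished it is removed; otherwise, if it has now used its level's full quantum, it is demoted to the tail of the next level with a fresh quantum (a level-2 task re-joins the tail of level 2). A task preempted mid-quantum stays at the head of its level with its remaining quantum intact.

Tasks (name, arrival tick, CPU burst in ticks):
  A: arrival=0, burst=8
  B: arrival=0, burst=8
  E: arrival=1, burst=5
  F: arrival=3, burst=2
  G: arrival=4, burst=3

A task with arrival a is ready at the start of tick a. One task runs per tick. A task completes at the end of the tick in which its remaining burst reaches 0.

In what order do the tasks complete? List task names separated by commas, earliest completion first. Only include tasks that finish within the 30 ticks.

completion order = F, G, A, B, E

t=0: L0/L1/L2 = AB/-/- → run A
t=1: L0/L1/L2 = ABE/-/- → run A
t=2: L0/L1/L2 = ABE/-/- → run A
t=3: L0/L1/L2 = BEF/A/- → run B
t=4: L0/L1/L2 = BEFG/A/- → run B
t=5: L0/L1/L2 = BEFG/A/- → run B
t=6: L0/L1/L2 = EFG/AB/- → run E
t=7: L0/L1/L2 = EFG/AB/- → run E
t=8: L0/L1/L2 = EFG/AB/- → run E
t=9: L0/L1/L2 = FG/ABE/- → run F
t=10: L0/L1/L2 = FG/ABE/- → run F
t=11: L0/L1/L2 = G/ABE/- → run G
t=12: L0/L1/L2 = G/ABE/- → run G
t=13: L0/L1/L2 = G/ABE/- → run G
t=14: L0/L1/L2 = -/ABE/- → run A
t=15: L0/L1/L2 = -/ABE/- → run A
t=16: L0/L1/L2 = -/ABE/- → run A
t=17: L0/L1/L2 = -/ABE/- → run A
t=18: L0/L1/L2 = -/ABE/- → run A
t=19: L0/L1/L2 = -/BE/- → run B
t=20: L0/L1/L2 = -/BE/- → run B
t=21: L0/L1/L2 = -/BE/- → run B
t=22: L0/L1/L2 = -/BE/- → run B
t=23: L0/L1/L2 = -/BE/- → run B
t=24: L0/L1/L2 = -/E/- → run E
t=25: L0/L1/L2 = -/E/- → run E
t=26: (idle)
t=27: (idle)
t=28: (idle)
t=29: (idle)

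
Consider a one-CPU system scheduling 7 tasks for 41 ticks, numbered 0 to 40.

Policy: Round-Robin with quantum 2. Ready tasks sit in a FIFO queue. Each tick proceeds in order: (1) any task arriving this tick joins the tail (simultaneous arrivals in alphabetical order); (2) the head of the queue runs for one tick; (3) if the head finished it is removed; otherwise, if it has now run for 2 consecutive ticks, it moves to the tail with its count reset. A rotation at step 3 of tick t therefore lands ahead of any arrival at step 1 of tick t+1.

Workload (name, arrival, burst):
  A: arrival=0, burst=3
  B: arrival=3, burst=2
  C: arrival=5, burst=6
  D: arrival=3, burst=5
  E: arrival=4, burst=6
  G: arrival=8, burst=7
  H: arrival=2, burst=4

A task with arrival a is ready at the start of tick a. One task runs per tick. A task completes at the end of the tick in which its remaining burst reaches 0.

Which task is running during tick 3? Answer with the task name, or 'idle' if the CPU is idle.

t=0: queue=[A] q_used=0 → run A
t=1: queue=[A] q_used=1 → run A
t=2: queue=[A,H] q_used=0 → run A
t=3: queue=[H,B,D] q_used=0 → run H
t=4: queue=[H,B,D,E] q_used=1 → run H
t=5: queue=[B,D,E,H,C] q_used=0 → run B
t=6: queue=[B,D,E,H,C] q_used=1 → run B
t=7: queue=[D,E,H,C] q_used=0 → run D
t=8: queue=[D,E,H,C,G] q_used=1 → run D
t=9: queue=[E,H,C,G,D] q_used=0 → run E
t=10: queue=[E,H,C,G,D] q_used=1 → run E
t=11: queue=[H,C,G,D,E] q_used=0 → run H
t=12: queue=[H,C,G,D,E] q_used=1 → run H
t=13: queue=[C,G,D,E] q_used=0 → run C
t=14: queue=[C,G,D,E] q_used=1 → run C
t=15: queue=[G,D,E,C] q_used=0 → run G
t=16: queue=[G,D,E,C] q_used=1 → run G
t=17: queue=[D,E,C,G] q_used=0 → run D
t=18: queue=[D,E,C,G] q_used=1 → run D
t=19: queue=[E,C,G,D] q_used=0 → run E
t=20: queue=[E,C,G,D] q_used=1 → run E
t=21: queue=[C,G,D,E] q_used=0 → run C
t=22: queue=[C,G,D,E] q_used=1 → run C
t=23: queue=[G,D,E,C] q_used=0 → run G
t=24: queue=[G,D,E,C] q_used=1 → run G
t=25: queue=[D,E,C,G] q_used=0 → run D
t=26: queue=[E,C,G] q_used=0 → run E
t=27: queue=[E,C,G] q_used=1 → run E
t=28: queue=[C,G] q_used=0 → run C
t=29: queue=[C,G] q_used=1 → run C
t=30: queue=[G] q_used=0 → run G
t=31: queue=[G] q_used=1 → run G
t=32: queue=[G] q_used=0 → run G
t=33: (idle)
t=34: (idle)
t=35: (idle)
t=36: (idle)
t=37: (idle)
t=38: (idle)
t=39: (idle)
t=40: (idle)

running at tick 3 = H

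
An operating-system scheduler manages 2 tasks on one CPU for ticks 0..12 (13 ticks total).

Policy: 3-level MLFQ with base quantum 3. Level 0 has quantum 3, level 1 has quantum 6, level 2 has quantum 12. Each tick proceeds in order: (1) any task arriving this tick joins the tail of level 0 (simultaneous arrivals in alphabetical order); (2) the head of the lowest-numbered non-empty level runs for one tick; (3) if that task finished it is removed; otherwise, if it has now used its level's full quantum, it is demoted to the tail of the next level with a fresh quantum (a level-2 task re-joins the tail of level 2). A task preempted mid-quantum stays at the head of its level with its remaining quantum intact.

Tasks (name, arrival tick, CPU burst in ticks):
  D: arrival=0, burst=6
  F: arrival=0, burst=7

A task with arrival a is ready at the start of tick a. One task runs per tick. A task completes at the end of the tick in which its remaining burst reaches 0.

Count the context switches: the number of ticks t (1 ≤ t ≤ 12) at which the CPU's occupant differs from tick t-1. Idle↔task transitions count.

context switches = 3

t=0: L0/L1/L2 = DF/-/- → run D
t=1: L0/L1/L2 = DF/-/- → run D
t=2: L0/L1/L2 = DF/-/- → run D
t=3: L0/L1/L2 = F/D/- → run F
t=4: L0/L1/L2 = F/D/- → run F
t=5: L0/L1/L2 = F/D/- → run F
t=6: L0/L1/L2 = -/DF/- → run D
t=7: L0/L1/L2 = -/DF/- → run D
t=8: L0/L1/L2 = -/DF/- → run D
t=9: L0/L1/L2 = -/F/- → run F
t=10: L0/L1/L2 = -/F/- → run F
t=11: L0/L1/L2 = -/F/- → run F
t=12: L0/L1/L2 = -/F/- → run F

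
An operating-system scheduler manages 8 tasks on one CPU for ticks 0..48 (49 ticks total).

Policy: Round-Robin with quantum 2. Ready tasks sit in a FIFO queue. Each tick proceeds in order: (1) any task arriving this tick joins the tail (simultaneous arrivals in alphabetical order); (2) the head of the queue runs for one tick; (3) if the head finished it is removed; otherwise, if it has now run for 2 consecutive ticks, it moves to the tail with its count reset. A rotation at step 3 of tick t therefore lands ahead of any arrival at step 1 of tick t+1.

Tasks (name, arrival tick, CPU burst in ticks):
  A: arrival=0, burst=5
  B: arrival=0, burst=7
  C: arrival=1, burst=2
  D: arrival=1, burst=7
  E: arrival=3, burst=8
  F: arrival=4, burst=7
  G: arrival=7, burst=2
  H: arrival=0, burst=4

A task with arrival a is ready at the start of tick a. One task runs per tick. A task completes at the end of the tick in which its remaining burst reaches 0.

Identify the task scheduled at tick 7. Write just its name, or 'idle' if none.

t=0: queue=[A,B,H] q_used=0 → run A
t=1: queue=[A,B,H,C,D] q_used=1 → run A
t=2: queue=[B,H,C,D,A] q_used=0 → run B
t=3: queue=[B,H,C,D,A,E] q_used=1 → run B
t=4: queue=[H,C,D,A,E,B,F] q_used=0 → run H
t=5: queue=[H,C,D,A,E,B,F] q_used=1 → run H
t=6: queue=[C,D,A,E,B,F,H] q_used=0 → run C
t=7: queue=[C,D,A,E,B,F,H,G] q_used=1 → run C
t=8: queue=[D,A,E,B,F,H,G] q_used=0 → run D
t=9: queue=[D,A,E,B,F,H,G] q_used=1 → run D
t=10: queue=[A,E,B,F,H,G,D] q_used=0 → run A
t=11: queue=[A,E,B,F,H,G,D] q_used=1 → run A
t=12: queue=[E,B,F,H,G,D,A] q_used=0 → run E
t=13: queue=[E,B,F,H,G,D,A] q_used=1 → run E
t=14: queue=[B,F,H,G,D,A,E] q_used=0 → run B
t=15: queue=[B,F,H,G,D,A,E] q_used=1 → run B
t=16: queue=[F,H,G,D,A,E,B] q_used=0 → run F
t=17: queue=[F,H,G,D,A,E,B] q_used=1 → run F
t=18: queue=[H,G,D,A,E,B,F] q_used=0 → run H
t=19: queue=[H,G,D,A,E,B,F] q_used=1 → run H
t=20: queue=[G,D,A,E,B,F] q_used=0 → run G
t=21: queue=[G,D,A,E,B,F] q_used=1 → run G
t=22: queue=[D,A,E,B,F] q_used=0 → run D
t=23: queue=[D,A,E,B,F] q_used=1 → run D
t=24: queue=[A,E,B,F,D] q_used=0 → run A
t=25: queue=[E,B,F,D] q_used=0 → run E
t=26: queue=[E,B,F,D] q_used=1 → run E
t=27: queue=[B,F,D,E] q_used=0 → run B
t=28: queue=[B,F,D,E] q_used=1 → run B
t=29: queue=[F,D,E,B] q_used=0 → run F
t=30: queue=[F,D,E,B] q_used=1 → run F
t=31: queue=[D,E,B,F] q_used=0 → run D
t=32: queue=[D,E,B,F] q_used=1 → run D
t=33: queue=[E,B,F,D] q_used=0 → run E
t=34: queue=[E,B,F,D] q_used=1 → run E
t=35: queue=[B,F,D,E] q_used=0 → run B
t=36: queue=[F,D,E] q_used=0 → run F
t=37: queue=[F,D,E] q_used=1 → run F
t=38: queue=[D,E,F] q_used=0 → run D
t=39: queue=[E,F] q_used=0 → run E
t=40: queue=[E,F] q_used=1 → run E
t=41: queue=[F] q_used=0 → run F
t=42: (idle)
t=43: (idle)
t=44: (idle)
t=45: (idle)
t=46: (idle)
t=47: (idle)
t=48: (idle)

running at tick 7 = C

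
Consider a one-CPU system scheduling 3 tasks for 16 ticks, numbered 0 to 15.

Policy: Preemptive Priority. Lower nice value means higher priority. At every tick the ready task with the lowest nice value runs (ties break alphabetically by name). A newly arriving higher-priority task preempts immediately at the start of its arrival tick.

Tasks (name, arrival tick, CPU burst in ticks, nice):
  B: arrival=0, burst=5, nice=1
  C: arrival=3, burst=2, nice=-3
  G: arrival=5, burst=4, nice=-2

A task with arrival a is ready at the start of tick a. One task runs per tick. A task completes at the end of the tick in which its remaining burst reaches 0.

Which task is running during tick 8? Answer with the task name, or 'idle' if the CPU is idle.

running at tick 8 = G

t=0: ready={B} → run B
t=1: ready={B} → run B
t=2: ready={B} → run B
t=3: ready={B,C} → run C
t=4: ready={B,C} → run C
t=5: ready={B,G} → run G
t=6: ready={B,G} → run G
t=7: ready={B,G} → run G
t=8: ready={B,G} → run G
t=9: ready={B} → run B
t=10: ready={B} → run B
t=11: (idle)
t=12: (idle)
t=13: (idle)
t=14: (idle)
t=15: (idle)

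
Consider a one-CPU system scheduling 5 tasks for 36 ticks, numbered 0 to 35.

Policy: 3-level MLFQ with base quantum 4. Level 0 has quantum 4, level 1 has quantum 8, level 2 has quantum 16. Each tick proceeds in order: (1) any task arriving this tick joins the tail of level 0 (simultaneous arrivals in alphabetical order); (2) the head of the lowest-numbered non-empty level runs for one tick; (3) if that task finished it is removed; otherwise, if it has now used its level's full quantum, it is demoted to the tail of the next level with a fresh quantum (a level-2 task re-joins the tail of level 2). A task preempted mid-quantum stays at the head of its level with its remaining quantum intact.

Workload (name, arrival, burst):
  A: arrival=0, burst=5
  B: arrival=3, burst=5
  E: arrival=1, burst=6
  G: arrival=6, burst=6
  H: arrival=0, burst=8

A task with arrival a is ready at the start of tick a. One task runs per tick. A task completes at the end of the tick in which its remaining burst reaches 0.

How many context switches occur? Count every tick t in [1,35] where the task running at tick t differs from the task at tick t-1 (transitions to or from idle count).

t=0: L0/L1/L2 = AH/-/- → run A
t=1: L0/L1/L2 = AHE/-/- → run A
t=2: L0/L1/L2 = AHE/-/- → run A
t=3: L0/L1/L2 = AHEB/-/- → run A
t=4: L0/L1/L2 = HEB/A/- → run H
t=5: L0/L1/L2 = HEB/A/- → run H
t=6: L0/L1/L2 = HEBG/A/- → run H
t=7: L0/L1/L2 = HEBG/A/- → run H
t=8: L0/L1/L2 = EBG/AH/- → run E
t=9: L0/L1/L2 = EBG/AH/- → run E
t=10: L0/L1/L2 = EBG/AH/- → run E
t=11: L0/L1/L2 = EBG/AH/- → run E
t=12: L0/L1/L2 = BG/AHE/- → run B
t=13: L0/L1/L2 = BG/AHE/- → run B
t=14: L0/L1/L2 = BG/AHE/- → run B
t=15: L0/L1/L2 = BG/AHE/- → run B
t=16: L0/L1/L2 = G/AHEB/- → run G
t=17: L0/L1/L2 = G/AHEB/- → run G
t=18: L0/L1/L2 = G/AHEB/- → run G
t=19: L0/L1/L2 = G/AHEB/- → run G
t=20: L0/L1/L2 = -/AHEBG/- → run A
t=21: L0/L1/L2 = -/HEBG/- → run H
t=22: L0/L1/L2 = -/HEBG/- → run H
t=23: L0/L1/L2 = -/HEBG/- → run H
t=24: L0/L1/L2 = -/HEBG/- → run H
t=25: L0/L1/L2 = -/EBG/- → run E
t=26: L0/L1/L2 = -/EBG/- → run E
t=27: L0/L1/L2 = -/BG/- → run B
t=28: L0/L1/L2 = -/G/- → run G
t=29: L0/L1/L2 = -/G/- → run G
t=30: (idle)
t=31: (idle)
t=32: (idle)
t=33: (idle)
t=34: (idle)
t=35: (idle)

context switches = 10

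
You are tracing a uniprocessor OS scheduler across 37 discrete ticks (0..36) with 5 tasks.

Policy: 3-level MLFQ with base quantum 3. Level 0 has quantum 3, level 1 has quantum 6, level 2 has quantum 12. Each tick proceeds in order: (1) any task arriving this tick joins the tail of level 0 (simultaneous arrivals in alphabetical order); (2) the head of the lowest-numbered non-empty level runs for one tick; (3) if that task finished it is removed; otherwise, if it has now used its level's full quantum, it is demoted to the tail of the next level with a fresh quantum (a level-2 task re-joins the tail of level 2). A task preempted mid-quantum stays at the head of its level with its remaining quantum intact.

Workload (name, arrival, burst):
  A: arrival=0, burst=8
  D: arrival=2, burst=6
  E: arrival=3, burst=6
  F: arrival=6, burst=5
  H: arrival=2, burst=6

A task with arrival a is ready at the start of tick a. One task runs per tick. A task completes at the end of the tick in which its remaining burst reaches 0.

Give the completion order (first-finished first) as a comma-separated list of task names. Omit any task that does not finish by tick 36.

completion order = A, D, H, E, F

t=0: L0/L1/L2 = A/-/- → run A
t=1: L0/L1/L2 = A/-/- → run A
t=2: L0/L1/L2 = ADH/-/- → run A
t=3: L0/L1/L2 = DHE/A/- → run D
t=4: L0/L1/L2 = DHE/A/- → run D
t=5: L0/L1/L2 = DHE/A/- → run D
t=6: L0/L1/L2 = HEF/AD/- → run H
t=7: L0/L1/L2 = HEF/AD/- → run H
t=8: L0/L1/L2 = HEF/AD/- → run H
t=9: L0/L1/L2 = EF/ADH/- → run E
t=10: L0/L1/L2 = EF/ADH/- → run E
t=11: L0/L1/L2 = EF/ADH/- → run E
t=12: L0/L1/L2 = F/ADHE/- → run F
t=13: L0/L1/L2 = F/ADHE/- → run F
t=14: L0/L1/L2 = F/ADHE/- → run F
t=15: L0/L1/L2 = -/ADHEF/- → run A
t=16: L0/L1/L2 = -/ADHEF/- → run A
t=17: L0/L1/L2 = -/ADHEF/- → run A
t=18: L0/L1/L2 = -/ADHEF/- → run A
t=19: L0/L1/L2 = -/ADHEF/- → run A
t=20: L0/L1/L2 = -/DHEF/- → run D
t=21: L0/L1/L2 = -/DHEF/- → run D
t=22: L0/L1/L2 = -/DHEF/- → run D
t=23: L0/L1/L2 = -/HEF/- → run H
t=24: L0/L1/L2 = -/HEF/- → run H
t=25: L0/L1/L2 = -/HEF/- → run H
t=26: L0/L1/L2 = -/EF/- → run E
t=27: L0/L1/L2 = -/EF/- → run E
t=28: L0/L1/L2 = -/EF/- → run E
t=29: L0/L1/L2 = -/F/- → run F
t=30: L0/L1/L2 = -/F/- → run F
t=31: (idle)
t=32: (idle)
t=33: (idle)
t=34: (idle)
t=35: (idle)
t=36: (idle)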